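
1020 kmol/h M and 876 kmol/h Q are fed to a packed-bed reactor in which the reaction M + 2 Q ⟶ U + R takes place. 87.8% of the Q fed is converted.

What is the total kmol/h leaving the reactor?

1510 kmol/h

Q reacted = 0.878 × 876 = 769.1 kmol/h; ν_Q = −2, so ξ = 769.1/2 = 384.6 kmol/h.
Outlet amounts (n = n₀ + ν ξ):
  M: 1020 − 1(384.6) = 635.4
  Q: 876 − 2(384.6) = 106.9
  U: 0 + 1(384.6) = 384.6
  R: 0 + 1(384.6) = 384.6
Total out = 635.4 + 106.9 + 384.6 + 384.6 = 1511 kmol/h.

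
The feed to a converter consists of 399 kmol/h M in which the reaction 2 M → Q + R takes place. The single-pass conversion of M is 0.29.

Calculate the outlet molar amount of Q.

57.9 kmol/h

M reacted = 0.29 × 399 = 115.7 kmol/h; ν_M = −2, so ξ = 115.7/2 = 57.85 kmol/h.
Outlet amounts (n = n₀ + ν ξ):
  M: 399 − 2(57.85) = 283.3
  Q: 0 + 1(57.85) = 57.85
  R: 0 + 1(57.85) = 57.85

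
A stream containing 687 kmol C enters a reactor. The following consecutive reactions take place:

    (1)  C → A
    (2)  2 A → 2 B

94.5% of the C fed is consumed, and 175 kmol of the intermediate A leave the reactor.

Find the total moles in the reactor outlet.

687 kmol

Conversion of C: C consumed = 1ξ₁ = 0.945 × 687 → ξ₁ = 649.2 kmol.
A balance: n_A = 0 + 1ξ₁ − 2ξ₂ = 175 → ξ₂ = (1·649.2 − 175)/2 = 237.1 kmol.
Outlet amounts (n = n₀ + Σ ν·ξ):
  C: 687 − 1(649.2) = 37.79
  A: 0 + 1(649.2) − 2(237.1) = 175
  B: 0 + 2(237.1) = 474.2
Total out = 37.79 + 175 + 474.2 = 687 kmol.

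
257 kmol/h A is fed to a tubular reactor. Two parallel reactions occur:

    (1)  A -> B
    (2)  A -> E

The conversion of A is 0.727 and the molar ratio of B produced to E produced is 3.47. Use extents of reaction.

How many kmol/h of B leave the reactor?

Conversion of A: A consumed = 0.727 × 257 = 186.8 kmol/h = 1ξ₁ + 1ξ₂.
Selectivity: 1ξ₁ / (1ξ₂) = 3.47 → ξ₁ = 3.47 ξ₂.
Substitute: (1·3.47 + 1) ξ₂ = 186.8 → ξ₂ = 41.8 kmol/h, ξ₁ = 145 kmol/h.
Outlet amounts (n = n₀ + Σ ν·ξ):
  A: 257 − 1(145) − 1(41.8) = 70.16
  B: 0 + 1(145) = 145
  E: 0 + 1(41.8) = 41.8

145 kmol/h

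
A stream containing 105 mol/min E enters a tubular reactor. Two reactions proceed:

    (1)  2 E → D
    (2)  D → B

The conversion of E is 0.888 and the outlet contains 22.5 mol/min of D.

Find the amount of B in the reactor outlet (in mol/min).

24.1 mol/min

Conversion of E: E consumed = 2ξ₁ = 0.888 × 105 → ξ₁ = 46.62 mol/min.
D balance: n_D = 0 + 1ξ₁ − 1ξ₂ = 22.5 → ξ₂ = (1·46.62 − 22.5)/1 = 24.12 mol/min.
Outlet amounts (n = n₀ + Σ ν·ξ):
  E: 105 − 2(46.62) = 11.76
  D: 0 + 1(46.62) − 1(24.12) = 22.5
  B: 0 + 1(24.12) = 24.12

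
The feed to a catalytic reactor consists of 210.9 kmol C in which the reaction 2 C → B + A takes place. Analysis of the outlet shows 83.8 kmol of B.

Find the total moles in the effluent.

For B: n = n₀ + 1ξ → 83.8 = 0 + 1ξ, giving ξ = 83.8 kmol.
Outlet amounts (n = n₀ + ν ξ):
  C: 210.9 − 2(83.8) = 43.3
  B: 0 + 1(83.8) = 83.8
  A: 0 + 1(83.8) = 83.8
Total out = 43.3 + 83.8 + 83.8 = 210.9 kmol.

211 kmol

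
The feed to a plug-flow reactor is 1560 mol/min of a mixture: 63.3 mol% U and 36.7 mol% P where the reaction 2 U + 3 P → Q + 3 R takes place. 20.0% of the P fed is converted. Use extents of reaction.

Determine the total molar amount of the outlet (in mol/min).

P reacted = 0.2 × 572.5 = 114.5 mol/min; ν_P = −3, so ξ = 114.5/3 = 38.17 mol/min.
Outlet amounts (n = n₀ + ν ξ):
  U: 987.5 − 2(38.17) = 911.1
  P: 572.5 − 3(38.17) = 458
  Q: 0 + 1(38.17) = 38.17
  R: 0 + 3(38.17) = 114.5
Total out = 911.1 + 458 + 38.17 + 114.5 = 1522 mol/min.

1520 mol/min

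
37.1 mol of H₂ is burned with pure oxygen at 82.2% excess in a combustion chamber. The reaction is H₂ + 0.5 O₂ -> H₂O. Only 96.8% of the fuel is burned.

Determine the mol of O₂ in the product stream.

Stoichiometric O₂ = 0.5 × 37.1 = 18.55 mol; O₂ fed = 18.55 × 1.822 = 33.8 mol.
Fuel reacted = 0.968 × 37.1 → ξ = 35.91 mol.
Outlet (n = n₀ + ν ξ):
  H₂: 37.1 − 1(35.91) = 1.187
  O₂: 33.8 − 0.5(35.91) = 15.84
  H₂O: 0 + 1(35.91) = 35.91

15.8 mol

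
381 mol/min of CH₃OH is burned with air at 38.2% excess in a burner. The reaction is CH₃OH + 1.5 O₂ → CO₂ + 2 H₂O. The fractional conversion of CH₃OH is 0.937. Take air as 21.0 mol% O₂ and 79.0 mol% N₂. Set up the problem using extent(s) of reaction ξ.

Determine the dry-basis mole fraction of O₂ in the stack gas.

Stoichiometric O₂ = 1.5 × 381 = 571.5 mol/min; O₂ fed = 571.5 × 1.382 = 789.8 mol/min.
N₂ fed = 789.8 × 79/21 = 2971 mol/min.
Fuel reacted = 0.937 × 381 → ξ = 357 mol/min.
Outlet (n = n₀ + ν ξ):
  CH₃OH: 381 − 1(357) = 24
  O₂: 789.8 − 1.5(357) = 254.3
  N₂: 2971 (inert)
  CO₂: 0 + 1(357) = 357
  H₂O: 0 + 2(357) = 714
Dry total = 3607 mol/min; y_O₂ (dry) = 254.3 / 3607 = 0.07052.

0.0705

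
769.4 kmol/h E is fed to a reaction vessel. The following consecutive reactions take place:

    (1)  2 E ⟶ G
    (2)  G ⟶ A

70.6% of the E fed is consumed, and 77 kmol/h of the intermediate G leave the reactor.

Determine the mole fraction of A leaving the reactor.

0.391

Conversion of E: E consumed = 2ξ₁ = 0.706 × 769.4 → ξ₁ = 271.6 kmol/h.
G balance: n_G = 0 + 1ξ₁ − 1ξ₂ = 77 → ξ₂ = (1·271.6 − 77)/1 = 194.6 kmol/h.
Outlet amounts (n = n₀ + Σ ν·ξ):
  E: 769.4 − 2(271.6) = 226.2
  G: 0 + 1(271.6) − 1(194.6) = 77
  A: 0 + 1(194.6) = 194.6
Total out = 497.8 kmol/h; y_A = 194.6 / 497.8 = 0.3909.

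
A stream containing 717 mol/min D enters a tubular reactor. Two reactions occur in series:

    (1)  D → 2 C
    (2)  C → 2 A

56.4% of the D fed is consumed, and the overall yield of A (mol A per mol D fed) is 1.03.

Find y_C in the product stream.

0.295

Conversion of D: D consumed = 1ξ₁ = 0.564 × 717 → ξ₁ = 404.4 mol/min.
Yield of A: 2ξ₂ / 717 = 1.03 → ξ₂ = 369.3 mol/min.
Outlet amounts (n = n₀ + Σ ν·ξ):
  D: 717 − 1(404.4) = 312.6
  C: 0 + 2(404.4) − 1(369.3) = 439.5
  A: 0 + 2(369.3) = 738.5
Total out = 1491 mol/min; y_C = 439.5 / 1491 = 0.2949.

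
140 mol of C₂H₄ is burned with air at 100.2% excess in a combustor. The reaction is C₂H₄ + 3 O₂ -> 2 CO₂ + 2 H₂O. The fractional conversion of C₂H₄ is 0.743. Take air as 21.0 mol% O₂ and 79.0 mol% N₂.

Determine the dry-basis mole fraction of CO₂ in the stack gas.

0.0529

Stoichiometric O₂ = 3 × 140 = 420 mol; O₂ fed = 420 × 2.002 = 840.8 mol.
N₂ fed = 840.8 × 79/21 = 3163 mol.
Fuel reacted = 0.743 × 140 → ξ = 104 mol.
Outlet (n = n₀ + ν ξ):
  C₂H₄: 140 − 1(104) = 35.98
  O₂: 840.8 − 3(104) = 528.8
  N₂: 3163 (inert)
  CO₂: 0 + 2(104) = 208
  H₂O: 0 + 2(104) = 208
Dry total = 3936 mol; y_CO₂ (dry) = 208 / 3936 = 0.05286.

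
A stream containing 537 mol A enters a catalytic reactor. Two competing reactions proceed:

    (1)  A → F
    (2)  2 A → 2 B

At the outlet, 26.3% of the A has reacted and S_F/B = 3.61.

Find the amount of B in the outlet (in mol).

30.6 mol

Conversion of A: A consumed = 0.263 × 537 = 141.2 mol = 1ξ₁ + 2ξ₂.
Selectivity: 1ξ₁ / (2ξ₂) = 3.61 → ξ₁ = 7.22 ξ₂.
Substitute: (1·7.22 + 2) ξ₂ = 141.2 → ξ₂ = 15.32 mol, ξ₁ = 110.6 mol.
Outlet amounts (n = n₀ + Σ ν·ξ):
  A: 537 − 1(110.6) − 2(15.32) = 395.8
  F: 0 + 1(110.6) = 110.6
  B: 0 + 2(15.32) = 30.64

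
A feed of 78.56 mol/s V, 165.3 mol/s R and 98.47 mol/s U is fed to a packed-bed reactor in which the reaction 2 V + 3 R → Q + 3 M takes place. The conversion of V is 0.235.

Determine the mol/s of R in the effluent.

138 mol/s

V reacted = 0.235 × 78.56 = 18.46 mol/s; ν_V = −2, so ξ = 18.46/2 = 9.231 mol/s.
Outlet amounts (n = n₀ + ν ξ):
  V: 78.56 − 2(9.231) = 60.1
  R: 165.3 − 3(9.231) = 137.6
  Q: 0 + 1(9.231) = 9.231
  M: 0 + 3(9.231) = 27.69
  U: 98.47 (inert)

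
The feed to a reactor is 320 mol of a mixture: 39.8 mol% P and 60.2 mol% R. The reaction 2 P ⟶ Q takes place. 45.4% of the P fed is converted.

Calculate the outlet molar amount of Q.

28.9 mol

P reacted = 0.454 × 127.4 = 57.82 mol; ν_P = −2, so ξ = 57.82/2 = 28.91 mol.
Outlet amounts (n = n₀ + ν ξ):
  P: 127.4 − 2(28.91) = 69.54
  Q: 0 + 1(28.91) = 28.91
  R: 192.6 (inert)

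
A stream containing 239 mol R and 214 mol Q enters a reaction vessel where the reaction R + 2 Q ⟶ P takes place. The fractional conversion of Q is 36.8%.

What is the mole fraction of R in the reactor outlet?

0.533

Q reacted = 0.368 × 214 = 78.75 mol; ν_Q = −2, so ξ = 78.75/2 = 39.38 mol.
Outlet amounts (n = n₀ + ν ξ):
  R: 239 − 1(39.38) = 199.6
  Q: 214 − 2(39.38) = 135.2
  P: 0 + 1(39.38) = 39.38
Total out = 374.2 mol; y_R = 199.6 / 374.2 = 0.5334.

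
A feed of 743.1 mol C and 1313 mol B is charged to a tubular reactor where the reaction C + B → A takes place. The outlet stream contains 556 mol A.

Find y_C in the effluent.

For A: n = n₀ + 1ξ → 556 = 0 + 1ξ, giving ξ = 556 mol.
Outlet amounts (n = n₀ + ν ξ):
  C: 743.1 − 1(556) = 187.1
  B: 1313 − 1(556) = 757
  A: 0 + 1(556) = 556
Total out = 1500 mol; y_C = 187.1 / 1500 = 0.1247.

0.125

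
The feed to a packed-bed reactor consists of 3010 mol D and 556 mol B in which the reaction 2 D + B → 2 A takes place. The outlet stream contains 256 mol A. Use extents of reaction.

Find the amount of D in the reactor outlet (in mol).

For A: n = n₀ + 2ξ → 256 = 0 + 2ξ, giving ξ = 128 mol.
Outlet amounts (n = n₀ + ν ξ):
  D: 3010 − 2(128) = 2754
  B: 556 − 1(128) = 428
  A: 0 + 2(128) = 256

2750 mol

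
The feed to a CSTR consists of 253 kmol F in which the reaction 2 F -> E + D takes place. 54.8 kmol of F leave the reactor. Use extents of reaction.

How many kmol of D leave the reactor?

For F: n = n₀ − 2ξ → 54.8 = 253 − 2ξ, giving ξ = 99.1 kmol.
Outlet amounts (n = n₀ + ν ξ):
  F: 253 − 2(99.1) = 54.8
  E: 0 + 1(99.1) = 99.1
  D: 0 + 1(99.1) = 99.1

99.1 kmol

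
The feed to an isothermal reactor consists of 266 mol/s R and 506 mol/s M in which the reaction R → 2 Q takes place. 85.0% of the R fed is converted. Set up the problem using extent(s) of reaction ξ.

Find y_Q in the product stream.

R reacted = 0.85 × 266 = 226.1 mol/s; ν_R = −1, so ξ = 226.1/1 = 226.1 mol/s.
Outlet amounts (n = n₀ + ν ξ):
  R: 266 − 1(226.1) = 39.9
  Q: 0 + 2(226.1) = 452.2
  M: 506 (inert)
Total out = 998.1 mol/s; y_Q = 452.2 / 998.1 = 0.4531.

0.453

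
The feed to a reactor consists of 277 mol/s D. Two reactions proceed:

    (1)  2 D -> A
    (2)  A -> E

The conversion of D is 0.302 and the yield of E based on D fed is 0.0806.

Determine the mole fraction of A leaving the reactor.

0.0829

Conversion of D: D consumed = 2ξ₁ = 0.302 × 277 → ξ₁ = 41.83 mol/s.
Yield of E: 1ξ₂ / 277 = 0.0806 → ξ₂ = 22.33 mol/s.
Outlet amounts (n = n₀ + Σ ν·ξ):
  D: 277 − 2(41.83) = 193.3
  A: 0 + 1(41.83) − 1(22.33) = 19.5
  E: 0 + 1(22.33) = 22.33
Total out = 235.2 mol/s; y_A = 19.5 / 235.2 = 0.08292.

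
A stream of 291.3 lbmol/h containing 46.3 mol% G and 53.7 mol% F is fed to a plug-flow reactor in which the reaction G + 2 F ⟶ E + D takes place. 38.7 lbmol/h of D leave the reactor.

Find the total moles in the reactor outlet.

For D: n = n₀ + 1ξ → 38.7 = 0 + 1ξ, giving ξ = 38.7 lbmol/h.
Outlet amounts (n = n₀ + ν ξ):
  G: 134.9 − 1(38.7) = 96.17
  F: 156.4 − 2(38.7) = 79.03
  E: 0 + 1(38.7) = 38.7
  D: 0 + 1(38.7) = 38.7
Total out = 96.17 + 79.03 + 38.7 + 38.7 = 252.6 lbmol/h.

253 lbmol/h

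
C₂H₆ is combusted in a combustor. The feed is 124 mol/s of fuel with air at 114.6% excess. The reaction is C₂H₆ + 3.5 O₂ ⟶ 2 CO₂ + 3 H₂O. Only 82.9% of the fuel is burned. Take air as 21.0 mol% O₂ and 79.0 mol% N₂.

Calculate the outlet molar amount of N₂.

Stoichiometric O₂ = 3.5 × 124 = 434 mol/s; O₂ fed = 434 × 2.146 = 931.4 mol/s.
N₂ fed = 931.4 × 79/21 = 3504 mol/s.
Fuel reacted = 0.829 × 124 → ξ = 102.8 mol/s.
Outlet (n = n₀ + ν ξ):
  C₂H₆: 124 − 1(102.8) = 21.2
  O₂: 931.4 − 3.5(102.8) = 571.6
  N₂: 3504 (inert)
  CO₂: 0 + 2(102.8) = 205.6
  H₂O: 0 + 3(102.8) = 308.4

3500 mol/s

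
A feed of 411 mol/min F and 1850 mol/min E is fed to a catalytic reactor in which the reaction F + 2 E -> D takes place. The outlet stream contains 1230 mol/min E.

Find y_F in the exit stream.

For E: n = n₀ − 2ξ → 1230 = 1850 − 2ξ, giving ξ = 310 mol/min.
Outlet amounts (n = n₀ + ν ξ):
  F: 411 − 1(310) = 101
  E: 1850 − 2(310) = 1230
  D: 0 + 1(310) = 310
Total out = 1641 mol/min; y_F = 101 / 1641 = 0.06155.

0.0615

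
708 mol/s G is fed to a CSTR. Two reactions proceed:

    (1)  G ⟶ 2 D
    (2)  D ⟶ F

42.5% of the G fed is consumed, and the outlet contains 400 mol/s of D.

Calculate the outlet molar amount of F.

202 mol/s

Conversion of G: G consumed = 1ξ₁ = 0.425 × 708 → ξ₁ = 300.9 mol/s.
D balance: n_D = 0 + 2ξ₁ − 1ξ₂ = 400 → ξ₂ = (2·300.9 − 400)/1 = 201.8 mol/s.
Outlet amounts (n = n₀ + Σ ν·ξ):
  G: 708 − 1(300.9) = 407.1
  D: 0 + 2(300.9) − 1(201.8) = 400
  F: 0 + 1(201.8) = 201.8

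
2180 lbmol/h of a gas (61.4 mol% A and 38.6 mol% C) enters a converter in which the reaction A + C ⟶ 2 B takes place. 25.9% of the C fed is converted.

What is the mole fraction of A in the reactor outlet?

C reacted = 0.259 × 841.5 = 217.9 lbmol/h; ν_C = −1, so ξ = 217.9/1 = 217.9 lbmol/h.
Outlet amounts (n = n₀ + ν ξ):
  A: 1339 − 1(217.9) = 1121
  C: 841.5 − 1(217.9) = 623.5
  B: 0 + 2(217.9) = 435.9
Total out = 2180 lbmol/h; y_A = 1121 / 2180 = 0.514.

0.514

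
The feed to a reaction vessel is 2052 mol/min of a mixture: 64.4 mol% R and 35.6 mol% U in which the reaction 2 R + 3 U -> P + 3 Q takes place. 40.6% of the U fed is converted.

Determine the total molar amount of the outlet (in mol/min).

1950 mol/min

U reacted = 0.406 × 730.5 = 296.6 mol/min; ν_U = −3, so ξ = 296.6/3 = 98.86 mol/min.
Outlet amounts (n = n₀ + ν ξ):
  R: 1321 − 2(98.86) = 1124
  U: 730.5 − 3(98.86) = 433.9
  P: 0 + 1(98.86) = 98.86
  Q: 0 + 3(98.86) = 296.6
Total out = 1124 + 433.9 + 98.86 + 296.6 = 1953 mol/min.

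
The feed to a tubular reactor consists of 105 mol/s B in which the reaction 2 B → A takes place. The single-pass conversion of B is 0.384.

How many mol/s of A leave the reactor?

B reacted = 0.384 × 105 = 40.32 mol/s; ν_B = −2, so ξ = 40.32/2 = 20.16 mol/s.
Outlet amounts (n = n₀ + ν ξ):
  B: 105 − 2(20.16) = 64.68
  A: 0 + 1(20.16) = 20.16

20.2 mol/s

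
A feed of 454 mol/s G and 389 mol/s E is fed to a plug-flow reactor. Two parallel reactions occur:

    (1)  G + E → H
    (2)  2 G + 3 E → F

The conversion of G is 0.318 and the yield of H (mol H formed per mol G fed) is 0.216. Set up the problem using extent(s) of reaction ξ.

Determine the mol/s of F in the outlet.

23.2 mol/s

Yield of H: 1ξ₁ / 454 = 0.216 → ξ₁ = 98.06 mol/s.
Conversion of G: 1ξ₁ + 2ξ₂ = 0.318 × 454 = 144.4 → ξ₂ = 23.15 mol/s.
Outlet amounts (n = n₀ + Σ ν·ξ):
  G: 454 − 1(98.06) − 2(23.15) = 309.6
  E: 389 − 1(98.06) − 3(23.15) = 221.5
  H: 0 + 1(98.06) = 98.06
  F: 0 + 1(23.15) = 23.15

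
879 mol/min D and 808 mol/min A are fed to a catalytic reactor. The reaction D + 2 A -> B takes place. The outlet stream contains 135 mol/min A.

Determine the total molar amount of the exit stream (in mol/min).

For A: n = n₀ − 2ξ → 135 = 808 − 2ξ, giving ξ = 336.5 mol/min.
Outlet amounts (n = n₀ + ν ξ):
  D: 879 − 1(336.5) = 542.5
  A: 808 − 2(336.5) = 135
  B: 0 + 1(336.5) = 336.5
Total out = 542.5 + 135 + 336.5 = 1014 mol/min.

1010 mol/min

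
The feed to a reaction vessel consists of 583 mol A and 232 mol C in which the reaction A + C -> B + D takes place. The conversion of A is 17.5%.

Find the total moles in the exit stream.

815 mol

A reacted = 0.175 × 583 = 102 mol; ν_A = −1, so ξ = 102/1 = 102 mol.
Outlet amounts (n = n₀ + ν ξ):
  A: 583 − 1(102) = 481
  C: 232 − 1(102) = 130
  B: 0 + 1(102) = 102
  D: 0 + 1(102) = 102
Total out = 481 + 130 + 102 + 102 = 815 mol.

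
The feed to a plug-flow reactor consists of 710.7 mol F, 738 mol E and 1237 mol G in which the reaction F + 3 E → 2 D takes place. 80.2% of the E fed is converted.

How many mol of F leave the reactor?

E reacted = 0.802 × 738 = 591.9 mol; ν_E = −3, so ξ = 591.9/3 = 197.3 mol.
Outlet amounts (n = n₀ + ν ξ):
  F: 710.7 − 1(197.3) = 513.4
  E: 738 − 3(197.3) = 146.1
  D: 0 + 2(197.3) = 394.6
  G: 1237 (inert)

513 mol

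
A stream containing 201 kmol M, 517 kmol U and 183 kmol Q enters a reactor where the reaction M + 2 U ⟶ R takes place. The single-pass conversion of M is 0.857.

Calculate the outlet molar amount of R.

M reacted = 0.857 × 201 = 172.3 kmol; ν_M = −1, so ξ = 172.3/1 = 172.3 kmol.
Outlet amounts (n = n₀ + ν ξ):
  M: 201 − 1(172.3) = 28.74
  U: 517 − 2(172.3) = 172.5
  R: 0 + 1(172.3) = 172.3
  Q: 183 (inert)

172 kmol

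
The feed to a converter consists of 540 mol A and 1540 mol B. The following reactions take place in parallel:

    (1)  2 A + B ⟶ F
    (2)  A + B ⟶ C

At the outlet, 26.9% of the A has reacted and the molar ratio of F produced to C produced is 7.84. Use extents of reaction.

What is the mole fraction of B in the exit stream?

0.756

Conversion of A: A consumed = 0.269 × 540 = 145.3 mol = 2ξ₁ + 1ξ₂.
Selectivity: 1ξ₁ / (1ξ₂) = 7.84 → ξ₁ = 7.84 ξ₂.
Substitute: (2·7.84 + 1) ξ₂ = 145.3 → ξ₂ = 8.709 mol, ξ₁ = 68.28 mol.
Outlet amounts (n = n₀ + Σ ν·ξ):
  A: 540 − 2(68.28) − 1(8.709) = 394.7
  B: 1540 − 1(68.28) − 1(8.709) = 1463
  F: 0 + 1(68.28) = 68.28
  C: 0 + 1(8.709) = 8.709
Total out = 1935 mol; y_B = 1463 / 1935 = 0.7562.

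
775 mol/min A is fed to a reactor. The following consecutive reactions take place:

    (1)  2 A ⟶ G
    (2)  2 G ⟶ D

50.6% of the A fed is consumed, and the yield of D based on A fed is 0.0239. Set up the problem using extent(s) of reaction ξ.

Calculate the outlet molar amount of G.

159 mol/min

Conversion of A: A consumed = 2ξ₁ = 0.506 × 775 → ξ₁ = 196.1 mol/min.
Yield of D: 1ξ₂ / 775 = 0.0239 → ξ₂ = 18.52 mol/min.
Outlet amounts (n = n₀ + Σ ν·ξ):
  A: 775 − 2(196.1) = 382.9
  G: 0 + 1(196.1) − 2(18.52) = 159
  D: 0 + 1(18.52) = 18.52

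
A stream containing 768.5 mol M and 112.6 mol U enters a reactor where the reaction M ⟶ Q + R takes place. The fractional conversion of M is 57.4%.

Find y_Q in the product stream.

M reacted = 0.574 × 768.5 = 441.1 mol; ν_M = −1, so ξ = 441.1/1 = 441.1 mol.
Outlet amounts (n = n₀ + ν ξ):
  M: 768.5 − 1(441.1) = 327.4
  Q: 0 + 1(441.1) = 441.1
  R: 0 + 1(441.1) = 441.1
  U: 112.6 (inert)
Total out = 1322 mol; y_Q = 441.1 / 1322 = 0.3336.

0.334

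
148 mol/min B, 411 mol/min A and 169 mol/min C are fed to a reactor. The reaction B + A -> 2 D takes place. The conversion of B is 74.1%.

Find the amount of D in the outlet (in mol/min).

219 mol/min

B reacted = 0.741 × 148 = 109.7 mol/min; ν_B = −1, so ξ = 109.7/1 = 109.7 mol/min.
Outlet amounts (n = n₀ + ν ξ):
  B: 148 − 1(109.7) = 38.33
  A: 411 − 1(109.7) = 301.3
  D: 0 + 2(109.7) = 219.3
  C: 169 (inert)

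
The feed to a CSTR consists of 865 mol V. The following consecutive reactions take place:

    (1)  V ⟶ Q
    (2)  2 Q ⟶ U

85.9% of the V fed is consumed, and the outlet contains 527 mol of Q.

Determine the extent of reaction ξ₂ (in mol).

Conversion of V: V consumed = 1ξ₁ = 0.859 × 865 → ξ₁ = 743 mol.
Q balance: n_Q = 0 + 1ξ₁ − 2ξ₂ = 527 → ξ₂ = (1·743 − 527)/2 = 108 mol.
Outlet amounts (n = n₀ + Σ ν·ξ):
  V: 865 − 1(743) = 122
  Q: 0 + 1(743) − 2(108) = 527
  U: 0 + 1(108) = 108

ξ₂ = 108 mol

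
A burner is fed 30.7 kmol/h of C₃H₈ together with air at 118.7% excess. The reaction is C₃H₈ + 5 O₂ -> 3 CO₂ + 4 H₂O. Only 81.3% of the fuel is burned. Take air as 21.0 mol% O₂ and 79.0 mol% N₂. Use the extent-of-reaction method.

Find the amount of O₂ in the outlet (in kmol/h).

211 kmol/h

Stoichiometric O₂ = 5 × 30.7 = 153.5 kmol/h; O₂ fed = 153.5 × 2.187 = 335.7 kmol/h.
N₂ fed = 335.7 × 79/21 = 1263 kmol/h.
Fuel reacted = 0.813 × 30.7 → ξ = 24.96 kmol/h.
Outlet (n = n₀ + ν ξ):
  C₃H₈: 30.7 − 1(24.96) = 5.741
  O₂: 335.7 − 5(24.96) = 210.9
  N₂: 1263 (inert)
  CO₂: 0 + 3(24.96) = 74.88
  H₂O: 0 + 4(24.96) = 99.84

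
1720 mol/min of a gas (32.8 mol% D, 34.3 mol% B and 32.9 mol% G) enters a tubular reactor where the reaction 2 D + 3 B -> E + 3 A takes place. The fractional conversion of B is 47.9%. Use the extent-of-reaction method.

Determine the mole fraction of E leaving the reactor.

0.0579

B reacted = 0.479 × 590 = 282.6 mol/min; ν_B = −3, so ξ = 282.6/3 = 94.2 mol/min.
Outlet amounts (n = n₀ + ν ξ):
  D: 564.2 − 2(94.2) = 375.8
  B: 590 − 3(94.2) = 307.4
  E: 0 + 1(94.2) = 94.2
  A: 0 + 3(94.2) = 282.6
  G: 565.9 (inert)
Total out = 1626 mol/min; y_E = 94.2 / 1626 = 0.05794.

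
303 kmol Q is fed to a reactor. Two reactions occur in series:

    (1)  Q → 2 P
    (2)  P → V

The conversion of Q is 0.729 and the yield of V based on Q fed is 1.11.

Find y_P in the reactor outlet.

0.201

Conversion of Q: Q consumed = 1ξ₁ = 0.729 × 303 → ξ₁ = 220.9 kmol.
Yield of V: 1ξ₂ / 303 = 1.11 → ξ₂ = 336.3 kmol.
Outlet amounts (n = n₀ + Σ ν·ξ):
  Q: 303 − 1(220.9) = 82.11
  P: 0 + 2(220.9) − 1(336.3) = 105.4
  V: 0 + 1(336.3) = 336.3
Total out = 523.9 kmol; y_P = 105.4 / 523.9 = 0.2013.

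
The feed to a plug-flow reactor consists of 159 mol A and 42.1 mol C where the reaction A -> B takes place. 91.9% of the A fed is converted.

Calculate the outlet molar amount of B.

A reacted = 0.919 × 159 = 146.1 mol; ν_A = −1, so ξ = 146.1/1 = 146.1 mol.
Outlet amounts (n = n₀ + ν ξ):
  A: 159 − 1(146.1) = 12.88
  B: 0 + 1(146.1) = 146.1
  C: 42.1 (inert)

146 mol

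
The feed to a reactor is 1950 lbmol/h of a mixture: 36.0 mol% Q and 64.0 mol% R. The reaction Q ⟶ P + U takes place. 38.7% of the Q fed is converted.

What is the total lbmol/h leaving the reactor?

2220 lbmol/h

Q reacted = 0.387 × 702 = 271.7 lbmol/h; ν_Q = −1, so ξ = 271.7/1 = 271.7 lbmol/h.
Outlet amounts (n = n₀ + ν ξ):
  Q: 702 − 1(271.7) = 430.3
  P: 0 + 1(271.7) = 271.7
  U: 0 + 1(271.7) = 271.7
  R: 1248 (inert)
Total out = 430.3 + 271.7 + 271.7 + 1248 = 2222 lbmol/h.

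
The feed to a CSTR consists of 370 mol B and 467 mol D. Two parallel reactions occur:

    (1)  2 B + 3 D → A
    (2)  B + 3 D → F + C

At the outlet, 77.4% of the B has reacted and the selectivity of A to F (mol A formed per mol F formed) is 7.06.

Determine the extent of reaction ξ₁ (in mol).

Conversion of B: B consumed = 0.774 × 370 = 286.4 mol = 2ξ₁ + 1ξ₂.
Selectivity: 1ξ₁ / (1ξ₂) = 7.06 → ξ₁ = 7.06 ξ₂.
Substitute: (2·7.06 + 1) ξ₂ = 286.4 → ξ₂ = 18.94 mol, ξ₁ = 133.7 mol.
Outlet amounts (n = n₀ + Σ ν·ξ):
  B: 370 − 2(133.7) − 1(18.94) = 83.62
  D: 467 − 3(133.7) − 3(18.94) = 9.019
  A: 0 + 1(133.7) = 133.7
  F: 0 + 1(18.94) = 18.94
  C: 0 + 1(18.94) = 18.94

ξ₁ = 134 mol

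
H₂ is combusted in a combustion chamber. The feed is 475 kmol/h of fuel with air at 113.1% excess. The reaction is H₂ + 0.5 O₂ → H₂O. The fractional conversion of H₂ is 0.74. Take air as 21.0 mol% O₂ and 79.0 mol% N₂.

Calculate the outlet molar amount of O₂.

Stoichiometric O₂ = 0.5 × 475 = 237.5 kmol/h; O₂ fed = 237.5 × 2.131 = 506.1 kmol/h.
N₂ fed = 506.1 × 79/21 = 1904 kmol/h.
Fuel reacted = 0.74 × 475 → ξ = 351.5 kmol/h.
Outlet (n = n₀ + ν ξ):
  H₂: 475 − 1(351.5) = 123.5
  O₂: 506.1 − 0.5(351.5) = 330.4
  N₂: 1904 (inert)
  H₂O: 0 + 1(351.5) = 351.5

330 kmol/h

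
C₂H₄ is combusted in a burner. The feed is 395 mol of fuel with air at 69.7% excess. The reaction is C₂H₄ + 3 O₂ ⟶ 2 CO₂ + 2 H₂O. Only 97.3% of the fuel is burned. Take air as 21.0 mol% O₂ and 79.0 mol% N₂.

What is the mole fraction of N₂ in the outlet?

0.759

Stoichiometric O₂ = 3 × 395 = 1185 mol; O₂ fed = 1185 × 1.697 = 2011 mol.
N₂ fed = 2011 × 79/21 = 7565 mol.
Fuel reacted = 0.973 × 395 → ξ = 384.3 mol.
Outlet (n = n₀ + ν ξ):
  C₂H₄: 395 − 1(384.3) = 10.67
  O₂: 2011 − 3(384.3) = 857.9
  N₂: 7565 (inert)
  CO₂: 0 + 2(384.3) = 768.7
  H₂O: 0 + 2(384.3) = 768.7
Total out = 9971 mol; y_N₂ = 7565 / 9971 = 0.7587.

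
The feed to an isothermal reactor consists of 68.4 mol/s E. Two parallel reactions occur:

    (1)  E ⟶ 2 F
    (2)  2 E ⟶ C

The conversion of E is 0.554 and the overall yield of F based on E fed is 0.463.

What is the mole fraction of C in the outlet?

Yield of F: 2ξ₁ / 68.4 = 0.463 → ξ₁ = 15.83 mol/s.
Conversion of E: 1ξ₁ + 2ξ₂ = 0.554 × 68.4 = 37.89 → ξ₂ = 11.03 mol/s.
Outlet amounts (n = n₀ + Σ ν·ξ):
  E: 68.4 − 1(15.83) − 2(11.03) = 30.51
  F: 0 + 2(15.83) = 31.67
  C: 0 + 1(11.03) = 11.03
Total out = 73.21 mol/s; y_C = 11.03 / 73.21 = 0.1507.

0.151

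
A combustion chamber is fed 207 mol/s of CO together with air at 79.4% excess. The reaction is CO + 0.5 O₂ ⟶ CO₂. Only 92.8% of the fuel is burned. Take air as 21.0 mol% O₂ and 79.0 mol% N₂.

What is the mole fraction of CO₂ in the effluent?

Stoichiometric O₂ = 0.5 × 207 = 103.5 mol/s; O₂ fed = 103.5 × 1.794 = 185.7 mol/s.
N₂ fed = 185.7 × 79/21 = 698.5 mol/s.
Fuel reacted = 0.928 × 207 → ξ = 192.1 mol/s.
Outlet (n = n₀ + ν ξ):
  CO: 207 − 1(192.1) = 14.9
  O₂: 185.7 − 0.5(192.1) = 89.63
  N₂: 698.5 (inert)
  CO₂: 0 + 1(192.1) = 192.1
Total out = 995.1 mol/s; y_CO₂ = 192.1 / 995.1 = 0.193.

0.193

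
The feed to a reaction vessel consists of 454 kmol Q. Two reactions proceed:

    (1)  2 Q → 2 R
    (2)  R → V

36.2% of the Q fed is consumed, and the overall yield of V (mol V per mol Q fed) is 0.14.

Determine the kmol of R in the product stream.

Conversion of Q: Q consumed = 2ξ₁ = 0.362 × 454 → ξ₁ = 82.17 kmol.
Yield of V: 1ξ₂ / 454 = 0.14 → ξ₂ = 63.56 kmol.
Outlet amounts (n = n₀ + Σ ν·ξ):
  Q: 454 − 2(82.17) = 289.7
  R: 0 + 2(82.17) − 1(63.56) = 100.8
  V: 0 + 1(63.56) = 63.56

101 kmol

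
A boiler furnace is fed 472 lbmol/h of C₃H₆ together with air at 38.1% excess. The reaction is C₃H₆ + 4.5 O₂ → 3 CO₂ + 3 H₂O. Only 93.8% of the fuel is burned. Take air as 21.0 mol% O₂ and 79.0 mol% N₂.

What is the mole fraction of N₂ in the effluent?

0.753

Stoichiometric O₂ = 4.5 × 472 = 2124 lbmol/h; O₂ fed = 2124 × 1.381 = 2933 lbmol/h.
N₂ fed = 2933 × 79/21 = 11030 lbmol/h.
Fuel reacted = 0.938 × 472 → ξ = 442.7 lbmol/h.
Outlet (n = n₀ + ν ξ):
  C₃H₆: 472 − 1(442.7) = 29.26
  O₂: 2933 − 4.5(442.7) = 940.9
  N₂: 11030 (inert)
  CO₂: 0 + 3(442.7) = 1328
  H₂O: 0 + 3(442.7) = 1328
Total out = 14660 lbmol/h; y_N₂ = 11030 / 14660 = 0.7526.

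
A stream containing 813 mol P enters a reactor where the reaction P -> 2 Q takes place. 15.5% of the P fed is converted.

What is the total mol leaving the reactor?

P reacted = 0.155 × 813 = 126 mol; ν_P = −1, so ξ = 126/1 = 126 mol.
Outlet amounts (n = n₀ + ν ξ):
  P: 813 − 1(126) = 687
  Q: 0 + 2(126) = 252
Total out = 687 + 252 = 939 mol.

939 mol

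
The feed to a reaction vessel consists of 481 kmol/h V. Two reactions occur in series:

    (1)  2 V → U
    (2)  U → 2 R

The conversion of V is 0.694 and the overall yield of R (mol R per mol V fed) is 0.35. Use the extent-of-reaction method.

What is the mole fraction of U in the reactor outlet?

Conversion of V: V consumed = 2ξ₁ = 0.694 × 481 → ξ₁ = 166.9 kmol/h.
Yield of R: 2ξ₂ / 481 = 0.35 → ξ₂ = 84.17 kmol/h.
Outlet amounts (n = n₀ + Σ ν·ξ):
  V: 481 − 2(166.9) = 147.2
  U: 0 + 1(166.9) − 1(84.17) = 82.73
  R: 0 + 2(84.17) = 168.3
Total out = 398.3 kmol/h; y_U = 82.73 / 398.3 = 0.2077.

0.208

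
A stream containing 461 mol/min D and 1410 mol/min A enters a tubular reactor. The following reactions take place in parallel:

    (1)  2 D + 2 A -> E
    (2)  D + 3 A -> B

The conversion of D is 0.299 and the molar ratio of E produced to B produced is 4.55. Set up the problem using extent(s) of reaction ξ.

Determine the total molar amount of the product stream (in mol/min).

1640 mol/min

Conversion of D: D consumed = 0.299 × 461 = 137.8 mol/min = 2ξ₁ + 1ξ₂.
Selectivity: 1ξ₁ / (1ξ₂) = 4.55 → ξ₁ = 4.55 ξ₂.
Substitute: (2·4.55 + 1) ξ₂ = 137.8 → ξ₂ = 13.65 mol/min, ξ₁ = 62.1 mol/min.
Outlet amounts (n = n₀ + Σ ν·ξ):
  D: 461 − 2(62.1) − 1(13.65) = 323.2
  A: 1410 − 2(62.1) − 3(13.65) = 1245
  E: 0 + 1(62.1) = 62.1
  B: 0 + 1(13.65) = 13.65
Total out = 323.2 + 1245 + 62.1 + 13.65 = 1644 mol/min.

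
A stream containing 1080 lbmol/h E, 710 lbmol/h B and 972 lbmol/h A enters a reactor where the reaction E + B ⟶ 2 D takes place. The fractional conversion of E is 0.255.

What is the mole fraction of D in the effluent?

E reacted = 0.255 × 1080 = 275.4 lbmol/h; ν_E = −1, so ξ = 275.4/1 = 275.4 lbmol/h.
Outlet amounts (n = n₀ + ν ξ):
  E: 1080 − 1(275.4) = 804.6
  B: 710 − 1(275.4) = 434.6
  D: 0 + 2(275.4) = 550.8
  A: 972 (inert)
Total out = 2762 lbmol/h; y_D = 550.8 / 2762 = 0.1994.

0.199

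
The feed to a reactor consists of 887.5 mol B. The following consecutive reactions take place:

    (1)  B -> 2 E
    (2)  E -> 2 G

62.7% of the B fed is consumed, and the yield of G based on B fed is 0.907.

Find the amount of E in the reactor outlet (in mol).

710 mol

Conversion of B: B consumed = 1ξ₁ = 0.627 × 887.5 → ξ₁ = 556.5 mol.
Yield of G: 2ξ₂ / 887.5 = 0.907 → ξ₂ = 402.5 mol.
Outlet amounts (n = n₀ + Σ ν·ξ):
  B: 887.5 − 1(556.5) = 331
  E: 0 + 2(556.5) − 1(402.5) = 710.4
  G: 0 + 2(402.5) = 805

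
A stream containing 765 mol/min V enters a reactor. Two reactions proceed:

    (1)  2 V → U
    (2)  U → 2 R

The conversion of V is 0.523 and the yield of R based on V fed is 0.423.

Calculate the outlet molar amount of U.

Conversion of V: V consumed = 2ξ₁ = 0.523 × 765 → ξ₁ = 200 mol/min.
Yield of R: 2ξ₂ / 765 = 0.423 → ξ₂ = 161.8 mol/min.
Outlet amounts (n = n₀ + Σ ν·ξ):
  V: 765 − 2(200) = 364.9
  U: 0 + 1(200) − 1(161.8) = 38.25
  R: 0 + 2(161.8) = 323.6

38.3 mol/min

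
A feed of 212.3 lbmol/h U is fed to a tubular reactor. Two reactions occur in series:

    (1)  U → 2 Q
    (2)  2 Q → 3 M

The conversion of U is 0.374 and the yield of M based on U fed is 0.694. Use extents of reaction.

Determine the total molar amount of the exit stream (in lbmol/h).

341 lbmol/h

Conversion of U: U consumed = 1ξ₁ = 0.374 × 212.3 → ξ₁ = 79.4 lbmol/h.
Yield of M: 3ξ₂ / 212.3 = 0.694 → ξ₂ = 49.11 lbmol/h.
Outlet amounts (n = n₀ + Σ ν·ξ):
  U: 212.3 − 1(79.4) = 132.9
  Q: 0 + 2(79.4) − 2(49.11) = 60.58
  M: 0 + 3(49.11) = 147.3
Total out = 132.9 + 60.58 + 147.3 = 340.8 lbmol/h.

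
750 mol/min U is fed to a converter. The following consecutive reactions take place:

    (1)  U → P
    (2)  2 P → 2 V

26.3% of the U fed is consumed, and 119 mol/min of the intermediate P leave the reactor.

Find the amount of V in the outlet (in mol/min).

Conversion of U: U consumed = 1ξ₁ = 0.263 × 750 → ξ₁ = 197.2 mol/min.
P balance: n_P = 0 + 1ξ₁ − 2ξ₂ = 119 → ξ₂ = (1·197.2 − 119)/2 = 39.12 mol/min.
Outlet amounts (n = n₀ + Σ ν·ξ):
  U: 750 − 1(197.2) = 552.8
  P: 0 + 1(197.2) − 2(39.12) = 119
  V: 0 + 2(39.12) = 78.25

78.2 mol/min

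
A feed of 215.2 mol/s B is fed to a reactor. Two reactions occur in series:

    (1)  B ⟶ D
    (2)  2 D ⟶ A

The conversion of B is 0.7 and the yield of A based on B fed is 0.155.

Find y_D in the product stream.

0.462

Conversion of B: B consumed = 1ξ₁ = 0.7 × 215.2 → ξ₁ = 150.6 mol/s.
Yield of A: 1ξ₂ / 215.2 = 0.155 → ξ₂ = 33.36 mol/s.
Outlet amounts (n = n₀ + Σ ν·ξ):
  B: 215.2 − 1(150.6) = 64.56
  D: 0 + 1(150.6) − 2(33.36) = 83.93
  A: 0 + 1(33.36) = 33.36
Total out = 181.8 mol/s; y_D = 83.93 / 181.8 = 0.4615.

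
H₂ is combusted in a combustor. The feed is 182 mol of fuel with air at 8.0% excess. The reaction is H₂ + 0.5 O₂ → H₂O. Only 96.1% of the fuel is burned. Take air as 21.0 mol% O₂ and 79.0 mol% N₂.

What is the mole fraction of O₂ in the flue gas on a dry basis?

0.0279

Stoichiometric O₂ = 0.5 × 182 = 91 mol; O₂ fed = 91 × 1.080 = 98.28 mol.
N₂ fed = 98.28 × 79/21 = 369.7 mol.
Fuel reacted = 0.961 × 182 → ξ = 174.9 mol.
Outlet (n = n₀ + ν ξ):
  H₂: 182 − 1(174.9) = 7.098
  O₂: 98.28 − 0.5(174.9) = 10.83
  N₂: 369.7 (inert)
  H₂O: 0 + 1(174.9) = 174.9
Dry total = 387.6 mol; y_O₂ (dry) = 10.83 / 387.6 = 0.02794.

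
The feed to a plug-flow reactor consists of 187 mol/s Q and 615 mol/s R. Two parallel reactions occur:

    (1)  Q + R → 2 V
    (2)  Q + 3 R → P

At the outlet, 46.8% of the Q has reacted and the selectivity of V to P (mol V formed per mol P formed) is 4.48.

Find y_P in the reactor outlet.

Conversion of Q: Q consumed = 0.468 × 187 = 87.52 mol/s = 1ξ₁ + 1ξ₂.
Selectivity: 2ξ₁ / (1ξ₂) = 4.48 → ξ₁ = 2.24 ξ₂.
Substitute: (1·2.24 + 1) ξ₂ = 87.52 → ξ₂ = 27.01 mol/s, ξ₁ = 60.5 mol/s.
Outlet amounts (n = n₀ + Σ ν·ξ):
  Q: 187 − 1(60.5) − 1(27.01) = 99.48
  R: 615 − 1(60.5) − 3(27.01) = 473.5
  V: 0 + 2(60.5) = 121
  P: 0 + 1(27.01) = 27.01
Total out = 721 mol/s; y_P = 27.01 / 721 = 0.03747.

0.0375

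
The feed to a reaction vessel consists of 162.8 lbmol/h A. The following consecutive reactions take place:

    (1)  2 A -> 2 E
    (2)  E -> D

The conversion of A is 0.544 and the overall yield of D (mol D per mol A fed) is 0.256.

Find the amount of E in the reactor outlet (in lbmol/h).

Conversion of A: A consumed = 2ξ₁ = 0.544 × 162.8 → ξ₁ = 44.28 lbmol/h.
Yield of D: 1ξ₂ / 162.8 = 0.256 → ξ₂ = 41.68 lbmol/h.
Outlet amounts (n = n₀ + Σ ν·ξ):
  A: 162.8 − 2(44.28) = 74.24
  E: 0 + 2(44.28) − 1(41.68) = 46.89
  D: 0 + 1(41.68) = 41.68

46.9 lbmol/h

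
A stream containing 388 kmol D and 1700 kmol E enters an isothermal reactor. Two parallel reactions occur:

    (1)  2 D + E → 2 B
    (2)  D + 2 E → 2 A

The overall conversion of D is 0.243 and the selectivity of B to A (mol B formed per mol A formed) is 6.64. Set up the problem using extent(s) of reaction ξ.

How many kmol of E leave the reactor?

Conversion of D: D consumed = 0.243 × 388 = 94.28 kmol = 2ξ₁ + 1ξ₂.
Selectivity: 2ξ₁ / (2ξ₂) = 6.64 → ξ₁ = 6.64 ξ₂.
Substitute: (2·6.64 + 1) ξ₂ = 94.28 → ξ₂ = 6.603 kmol, ξ₁ = 43.84 kmol.
Outlet amounts (n = n₀ + Σ ν·ξ):
  D: 388 − 2(43.84) − 1(6.603) = 293.7
  E: 1700 − 1(43.84) − 2(6.603) = 1643
  B: 0 + 2(43.84) = 87.68
  A: 0 + 2(6.603) = 13.21

1640 kmol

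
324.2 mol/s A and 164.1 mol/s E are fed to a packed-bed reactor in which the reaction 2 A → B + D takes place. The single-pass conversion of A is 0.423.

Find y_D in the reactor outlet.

0.14

A reacted = 0.423 × 324.2 = 137.1 mol/s; ν_A = −2, so ξ = 137.1/2 = 68.57 mol/s.
Outlet amounts (n = n₀ + ν ξ):
  A: 324.2 − 2(68.57) = 187.1
  B: 0 + 1(68.57) = 68.57
  D: 0 + 1(68.57) = 68.57
  E: 164.1 (inert)
Total out = 488.3 mol/s; y_D = 68.57 / 488.3 = 0.1404.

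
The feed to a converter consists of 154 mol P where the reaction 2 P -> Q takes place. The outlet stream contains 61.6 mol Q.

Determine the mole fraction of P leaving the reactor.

For Q: n = n₀ + 1ξ → 61.6 = 0 + 1ξ, giving ξ = 61.6 mol.
Outlet amounts (n = n₀ + ν ξ):
  P: 154 − 2(61.6) = 30.8
  Q: 0 + 1(61.6) = 61.6
Total out = 92.4 mol; y_P = 30.8 / 92.4 = 0.3333.

0.333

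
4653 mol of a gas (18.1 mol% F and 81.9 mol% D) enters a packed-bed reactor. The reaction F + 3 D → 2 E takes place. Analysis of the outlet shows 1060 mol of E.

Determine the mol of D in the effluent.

2220 mol

For E: n = n₀ + 2ξ → 1060 = 0 + 2ξ, giving ξ = 530 mol.
Outlet amounts (n = n₀ + ν ξ):
  F: 842.2 − 1(530) = 312.2
  D: 3811 − 3(530) = 2221
  E: 0 + 2(530) = 1060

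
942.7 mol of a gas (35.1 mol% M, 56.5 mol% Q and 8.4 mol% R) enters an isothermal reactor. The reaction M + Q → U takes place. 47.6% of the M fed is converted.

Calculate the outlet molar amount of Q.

M reacted = 0.476 × 330.9 = 157.5 mol; ν_M = −1, so ξ = 157.5/1 = 157.5 mol.
Outlet amounts (n = n₀ + ν ξ):
  M: 330.9 − 1(157.5) = 173.4
  Q: 532.6 − 1(157.5) = 375.1
  U: 0 + 1(157.5) = 157.5
  R: 79.19 (inert)

375 mol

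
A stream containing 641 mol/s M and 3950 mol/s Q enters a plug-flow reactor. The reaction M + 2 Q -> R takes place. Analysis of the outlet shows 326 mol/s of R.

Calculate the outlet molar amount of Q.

For R: n = n₀ + 1ξ → 326 = 0 + 1ξ, giving ξ = 326 mol/s.
Outlet amounts (n = n₀ + ν ξ):
  M: 641 − 1(326) = 315
  Q: 3950 − 2(326) = 3298
  R: 0 + 1(326) = 326

3300 mol/s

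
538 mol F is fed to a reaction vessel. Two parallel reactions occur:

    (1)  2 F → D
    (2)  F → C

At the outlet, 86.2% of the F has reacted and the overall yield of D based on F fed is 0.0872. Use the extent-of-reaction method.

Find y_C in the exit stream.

Yield of D: 1ξ₁ / 538 = 0.0872 → ξ₁ = 46.91 mol.
Conversion of F: 2ξ₁ + 1ξ₂ = 0.862 × 538 = 463.8 → ξ₂ = 369.9 mol.
Outlet amounts (n = n₀ + Σ ν·ξ):
  F: 538 − 2(46.91) − 1(369.9) = 74.24
  D: 0 + 1(46.91) = 46.91
  C: 0 + 1(369.9) = 369.9
Total out = 491.1 mol; y_C = 369.9 / 491.1 = 0.7533.

0.753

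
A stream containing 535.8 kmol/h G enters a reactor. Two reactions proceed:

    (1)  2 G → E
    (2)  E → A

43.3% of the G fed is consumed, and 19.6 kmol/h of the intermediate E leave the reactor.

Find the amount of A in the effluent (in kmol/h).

Conversion of G: G consumed = 2ξ₁ = 0.433 × 535.8 → ξ₁ = 116 kmol/h.
E balance: n_E = 0 + 1ξ₁ − 1ξ₂ = 19.6 → ξ₂ = (1·116 − 19.6)/1 = 96.4 kmol/h.
Outlet amounts (n = n₀ + Σ ν·ξ):
  G: 535.8 − 2(116) = 303.8
  E: 0 + 1(116) − 1(96.4) = 19.6
  A: 0 + 1(96.4) = 96.4

96.4 kmol/h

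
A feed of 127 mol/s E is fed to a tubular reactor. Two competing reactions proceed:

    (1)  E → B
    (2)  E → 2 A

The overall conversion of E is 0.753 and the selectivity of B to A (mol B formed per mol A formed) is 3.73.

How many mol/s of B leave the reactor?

Conversion of E: E consumed = 0.753 × 127 = 95.63 mol/s = 1ξ₁ + 1ξ₂.
Selectivity: 1ξ₁ / (2ξ₂) = 3.73 → ξ₁ = 7.46 ξ₂.
Substitute: (1·7.46 + 1) ξ₂ = 95.63 → ξ₂ = 11.3 mol/s, ξ₁ = 84.33 mol/s.
Outlet amounts (n = n₀ + Σ ν·ξ):
  E: 127 − 1(84.33) − 1(11.3) = 31.37
  B: 0 + 1(84.33) = 84.33
  A: 0 + 2(11.3) = 22.61

84.3 mol/s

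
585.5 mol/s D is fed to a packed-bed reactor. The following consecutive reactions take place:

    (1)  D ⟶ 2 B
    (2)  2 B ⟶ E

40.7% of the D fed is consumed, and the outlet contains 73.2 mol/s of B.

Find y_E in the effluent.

Conversion of D: D consumed = 1ξ₁ = 0.407 × 585.5 → ξ₁ = 238.3 mol/s.
B balance: n_B = 0 + 2ξ₁ − 2ξ₂ = 73.2 → ξ₂ = (2·238.3 − 73.2)/2 = 201.7 mol/s.
Outlet amounts (n = n₀ + Σ ν·ξ):
  D: 585.5 − 1(238.3) = 347.2
  B: 0 + 2(238.3) − 2(201.7) = 73.2
  E: 0 + 1(201.7) = 201.7
Total out = 622.1 mol/s; y_E = 201.7 / 622.1 = 0.3242.

0.324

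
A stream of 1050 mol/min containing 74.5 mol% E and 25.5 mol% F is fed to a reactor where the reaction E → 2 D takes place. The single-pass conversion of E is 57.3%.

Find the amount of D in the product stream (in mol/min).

896 mol/min

E reacted = 0.573 × 782.2 = 448.2 mol/min; ν_E = −1, so ξ = 448.2/1 = 448.2 mol/min.
Outlet amounts (n = n₀ + ν ξ):
  E: 782.2 − 1(448.2) = 334
  D: 0 + 2(448.2) = 896.5
  F: 267.8 (inert)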